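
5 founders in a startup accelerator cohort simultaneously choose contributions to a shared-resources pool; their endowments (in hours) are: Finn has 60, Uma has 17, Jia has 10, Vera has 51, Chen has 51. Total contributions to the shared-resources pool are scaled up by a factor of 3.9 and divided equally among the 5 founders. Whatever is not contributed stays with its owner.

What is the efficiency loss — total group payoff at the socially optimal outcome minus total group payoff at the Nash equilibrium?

The private return per contributed unit is 3.9/5 = 0.7800 < 1 for every player regardless of endowment, so the Nash equilibrium is zero contribution and the group total is Σ E_j = 60 + 17 + 10 + 51 + 51 = 189.
Each contributed unit returns 3.900 to the group, so the social optimum is full contribution by everyone: group total = 3.900 × 189 = 737.10.
Efficiency loss = (3.900 − 1) × 189 = 548.10.

548.10 hours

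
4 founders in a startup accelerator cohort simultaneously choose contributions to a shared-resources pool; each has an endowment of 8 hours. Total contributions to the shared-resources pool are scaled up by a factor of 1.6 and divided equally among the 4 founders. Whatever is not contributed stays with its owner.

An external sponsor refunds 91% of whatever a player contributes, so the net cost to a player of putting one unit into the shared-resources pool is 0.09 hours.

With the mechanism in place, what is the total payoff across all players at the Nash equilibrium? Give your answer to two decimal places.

Under the mechanism each unit contributed yields (1.6/4) / 0.09 = 4.4444 back to its contributor per unit of net cost, which exceeds 1, making full contribution the dominant choice for everyone.
So the Nash equilibrium is full contribution by all 4; the group earns 4 × (8 × 0.91 + 1.6 × 8) = 80.32.

80.32 hours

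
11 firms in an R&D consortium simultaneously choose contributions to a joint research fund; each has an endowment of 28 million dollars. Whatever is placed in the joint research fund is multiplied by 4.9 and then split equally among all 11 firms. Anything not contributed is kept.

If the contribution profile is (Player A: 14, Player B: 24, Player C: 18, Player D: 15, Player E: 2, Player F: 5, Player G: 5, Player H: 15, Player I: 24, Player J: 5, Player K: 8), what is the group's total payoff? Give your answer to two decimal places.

Total contributed: 14 + 24 + 18 + 15 + 2 + 5 + 5 + 15 + 24 + 5 + 8 = 135; total kept: 11 × 28 − 135 = 173.
The joint research fund pays out 4.9 × 135 = 661.50 in aggregate.
Group total = 173 + 661.50 = 834.50.

834.50 million dollars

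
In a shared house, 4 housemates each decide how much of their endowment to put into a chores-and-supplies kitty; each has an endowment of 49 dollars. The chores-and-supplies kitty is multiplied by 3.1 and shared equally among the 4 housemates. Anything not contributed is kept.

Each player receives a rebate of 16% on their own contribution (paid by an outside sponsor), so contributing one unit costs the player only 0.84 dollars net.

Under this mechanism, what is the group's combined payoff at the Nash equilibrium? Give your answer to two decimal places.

196.00 dollars

With the mechanism, a contributed unit returns (3.1/4) / 0.84 = 0.9226 per unit of net cost — still below 1 — so contributing 0 remains dominant for every player.
At the Nash equilibrium no one contributes; group total payoff = 4 × 49 = 196.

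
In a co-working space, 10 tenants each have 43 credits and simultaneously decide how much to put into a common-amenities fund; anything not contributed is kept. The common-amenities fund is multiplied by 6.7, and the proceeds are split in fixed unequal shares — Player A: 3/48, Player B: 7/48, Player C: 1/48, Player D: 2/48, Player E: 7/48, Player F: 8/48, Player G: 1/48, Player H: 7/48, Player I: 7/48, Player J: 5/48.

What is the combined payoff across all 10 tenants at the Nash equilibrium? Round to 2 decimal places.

For player j, contributing a unit is worthwhile iff 6.7 × (j's share) ≥ 1, i.e. iff j's share is at least 0.1493.
Only Player F (8/48) clears that bar, contributing 43; the remaining 9 contribute 0. Total contributed: 43.
The common-amenities fund pays out 6.7 × 43 = 288.10 in total (split across the unequal shares, but the aggregate is all that matters for the group sum).
The 9 free-riders keep 43 each, adding 387. Group total = 387 + 288.10 = 675.10.

675.10 credits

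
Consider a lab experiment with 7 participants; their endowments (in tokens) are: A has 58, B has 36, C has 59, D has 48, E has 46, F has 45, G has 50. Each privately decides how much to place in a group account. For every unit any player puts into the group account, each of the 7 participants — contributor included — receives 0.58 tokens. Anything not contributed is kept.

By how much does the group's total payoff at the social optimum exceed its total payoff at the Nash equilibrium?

1046.52 tokens

The private return per contributed unit is 0.58 < 1 for everyone, so the Nash equilibrium is zero contribution and the group total is Σ E_j = 58 + 36 + 59 + 48 + 46 + 45 + 50 = 342.
Each contributed unit returns 4.060 to the group, so the social optimum is full contribution by everyone: group total = 4.060 × 342 = 1388.52.
Efficiency loss = (4.060 − 1) × 342 = 1046.52.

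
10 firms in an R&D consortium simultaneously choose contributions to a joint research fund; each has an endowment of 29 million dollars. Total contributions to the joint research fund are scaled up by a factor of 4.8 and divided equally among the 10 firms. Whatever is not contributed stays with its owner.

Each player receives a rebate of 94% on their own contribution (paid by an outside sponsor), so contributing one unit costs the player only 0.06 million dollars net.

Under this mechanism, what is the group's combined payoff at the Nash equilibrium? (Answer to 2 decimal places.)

Under the mechanism each unit contributed yields (4.8/10) / 0.06 = 8.0000 back to its contributor per unit of net cost, which exceeds 1, making full contribution the dominant choice for everyone.
So the Nash equilibrium is full contribution by all 10; the group earns 10 × (29 × 0.94 + 4.8 × 29) = 1664.60.

1664.60 million dollars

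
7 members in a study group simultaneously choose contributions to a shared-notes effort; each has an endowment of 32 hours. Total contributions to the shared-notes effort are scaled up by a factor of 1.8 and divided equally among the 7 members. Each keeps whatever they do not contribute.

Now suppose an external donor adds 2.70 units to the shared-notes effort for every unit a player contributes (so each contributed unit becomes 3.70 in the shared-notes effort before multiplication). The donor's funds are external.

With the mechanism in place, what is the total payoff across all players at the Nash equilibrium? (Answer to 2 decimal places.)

Even with the mechanism, each unit contributed returns only 1.8 × 3.70 / 7 = 0.9514 per unit of net cost, so contributing nothing is still dominant.
At the Nash equilibrium no one contributes; group total payoff = 7 × 32 = 224.

224.00 hours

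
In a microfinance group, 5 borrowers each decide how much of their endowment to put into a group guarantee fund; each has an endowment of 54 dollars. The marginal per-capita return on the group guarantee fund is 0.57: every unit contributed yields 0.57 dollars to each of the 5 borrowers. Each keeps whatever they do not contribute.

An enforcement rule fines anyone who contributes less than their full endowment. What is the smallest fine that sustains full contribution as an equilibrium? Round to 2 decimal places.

Given the others contribute fully, the best deviation is to contribute 0 (any partial contribution still incurs the fine and gives up units whose private return 0.57 is below 1).
Deviating from 54 to 0 saves 54 dollars but forfeits the deviator's share of the drop in the group guarantee fund: 0.57 × 54 = 30.78.
So the deviation gain is 54 − 30.78 = 23.22, and the fine must be at least 23.22 dollars to wipe it out.

23.22 dollars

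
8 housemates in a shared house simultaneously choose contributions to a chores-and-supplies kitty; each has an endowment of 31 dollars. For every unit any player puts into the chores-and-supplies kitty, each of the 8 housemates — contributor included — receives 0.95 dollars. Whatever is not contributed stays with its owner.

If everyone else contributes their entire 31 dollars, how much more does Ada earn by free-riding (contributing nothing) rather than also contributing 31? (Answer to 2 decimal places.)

1.55 dollars

Switching from a contribution of 31 to 0 lets Ada keep an extra 31 dollars, but lowers the chores-and-supplies kitty by 31, which costs Ada their own share of that drop: 0.95 × 31 = 29.45.
Net gain = 31 − 29.45 = 1.55. The private return per contributed unit (0.95) is below 1, so free-riding is indeed the best response regardless of what the others do.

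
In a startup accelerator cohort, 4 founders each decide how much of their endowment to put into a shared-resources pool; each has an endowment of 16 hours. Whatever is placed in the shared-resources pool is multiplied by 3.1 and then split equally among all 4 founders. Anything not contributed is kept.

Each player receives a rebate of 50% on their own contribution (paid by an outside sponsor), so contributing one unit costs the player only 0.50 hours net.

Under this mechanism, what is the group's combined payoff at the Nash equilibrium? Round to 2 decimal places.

The effective private return per unit is now (3.1/4) / 0.50 = 1.5500 > 1, so every player's dominant strategy flips to full contribution.
So the Nash equilibrium is full contribution by all 4; the group earns 4 × (16 × 0.50 + 3.1 × 16) = 230.40.

230.40 hours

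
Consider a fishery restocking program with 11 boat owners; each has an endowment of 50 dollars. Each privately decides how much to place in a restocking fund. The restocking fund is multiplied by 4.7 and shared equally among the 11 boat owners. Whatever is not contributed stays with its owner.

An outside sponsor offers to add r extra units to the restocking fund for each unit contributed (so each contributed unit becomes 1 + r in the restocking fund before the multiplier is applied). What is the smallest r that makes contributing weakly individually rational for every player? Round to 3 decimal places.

With matching at rate r, one contributed unit becomes (1 + r) in the restocking fund and returns 4.7 × (1 + r) / 11 to the contributor.
Setting this equal to 1: 1 + r = 11/4.7 = 2.3404.
So the minimum matching rate is r = 2.3404 − 1 = 1.340.

1.340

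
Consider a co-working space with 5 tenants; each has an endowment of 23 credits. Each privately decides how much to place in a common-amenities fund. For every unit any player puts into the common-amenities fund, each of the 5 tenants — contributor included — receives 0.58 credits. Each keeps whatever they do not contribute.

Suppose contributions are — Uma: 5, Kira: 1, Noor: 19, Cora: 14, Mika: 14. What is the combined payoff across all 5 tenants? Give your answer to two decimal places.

Total contributed: 5 + 1 + 19 + 14 + 14 = 53; total kept: 5 × 23 − 53 = 62.
The common-amenities fund pays out 0.58 × 5 × 53 = 153.70 in aggregate.
Group total = 62 + 153.70 = 215.70.

215.70 credits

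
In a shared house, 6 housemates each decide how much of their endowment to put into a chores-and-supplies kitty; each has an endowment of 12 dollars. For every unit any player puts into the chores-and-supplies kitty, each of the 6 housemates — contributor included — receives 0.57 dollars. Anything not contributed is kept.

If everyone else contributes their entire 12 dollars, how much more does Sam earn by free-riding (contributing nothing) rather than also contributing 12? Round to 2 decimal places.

5.16 dollars

Switching from a contribution of 12 to 0 lets Sam keep an extra 12 dollars, but lowers the chores-and-supplies kitty by 12, which costs Sam their own share of that drop: 0.57 × 12 = 6.84.
Net gain = 12 − 6.84 = 5.16. The private return per contributed unit (0.57) is below 1, so free-riding is indeed the best response regardless of what the others do.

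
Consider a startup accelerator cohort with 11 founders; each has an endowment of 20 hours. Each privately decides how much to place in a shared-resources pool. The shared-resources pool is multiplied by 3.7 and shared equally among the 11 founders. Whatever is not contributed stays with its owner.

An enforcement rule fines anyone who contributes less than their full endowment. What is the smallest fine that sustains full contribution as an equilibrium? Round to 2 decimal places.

Given the others contribute fully, the best deviation is to contribute 0 (any partial contribution still incurs the fine and gives up units whose private return 0.3364 is below 1).
Deviating from 20 to 0 saves 20 hours but forfeits the deviator's share of the drop in the shared-resources pool: 3.7/11 × 20 = 6.73.
So the deviation gain is 20 − 6.73 = 13.27, and the fine must be at least 13.27 hours to wipe it out.

13.27 hours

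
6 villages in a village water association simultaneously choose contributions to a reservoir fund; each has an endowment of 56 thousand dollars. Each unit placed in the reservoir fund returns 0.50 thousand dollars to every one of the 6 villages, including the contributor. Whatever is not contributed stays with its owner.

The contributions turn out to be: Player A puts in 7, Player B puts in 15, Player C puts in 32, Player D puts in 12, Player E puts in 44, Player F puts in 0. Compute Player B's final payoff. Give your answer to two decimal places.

Total contributed: 7 + 15 + 32 + 12 + 44 + 0 = 110.
Each receives 0.50 × 110 = 55.00 from the reservoir fund.
Player B keeps 56 − 15 = 41, so Player B's payoff is 41 + 55.00 = 96.00.

96.00 thousand dollars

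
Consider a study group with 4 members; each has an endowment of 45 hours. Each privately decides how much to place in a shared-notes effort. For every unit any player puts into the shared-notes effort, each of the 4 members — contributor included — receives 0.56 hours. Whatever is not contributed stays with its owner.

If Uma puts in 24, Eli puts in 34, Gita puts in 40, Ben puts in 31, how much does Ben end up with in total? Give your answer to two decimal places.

Total contributed: 24 + 34 + 40 + 31 = 129.
Each receives 0.56 × 129 = 72.24 from the shared-notes effort.
Ben keeps 45 − 31 = 14, so Ben's payoff is 14 + 72.24 = 86.24.

86.24 hours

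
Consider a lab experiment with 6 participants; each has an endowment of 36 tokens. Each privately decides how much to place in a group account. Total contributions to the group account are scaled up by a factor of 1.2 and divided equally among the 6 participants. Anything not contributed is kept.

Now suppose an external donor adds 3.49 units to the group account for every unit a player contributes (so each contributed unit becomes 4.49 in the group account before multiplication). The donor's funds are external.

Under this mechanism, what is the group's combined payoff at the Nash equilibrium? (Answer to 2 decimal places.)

With the mechanism, a contributed unit returns 1.2 × 4.49 / 6 = 0.8980 per unit of net cost — still below 1 — so contributing 0 remains dominant for every player.
Everyone keeps their endowment and the group total is 6 × 36 = 216.

216.00 tokens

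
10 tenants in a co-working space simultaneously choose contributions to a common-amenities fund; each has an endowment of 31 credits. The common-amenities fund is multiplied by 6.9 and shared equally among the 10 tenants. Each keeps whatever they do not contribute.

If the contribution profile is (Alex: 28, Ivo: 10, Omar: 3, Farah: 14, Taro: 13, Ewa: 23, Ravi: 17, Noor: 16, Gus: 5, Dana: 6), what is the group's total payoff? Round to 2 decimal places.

Total contributed: 28 + 10 + 3 + 14 + 13 + 23 + 17 + 16 + 5 + 6 = 135; total kept: 10 × 31 − 135 = 175.
The common-amenities fund pays out 6.9 × 135 = 931.50 in aggregate.
Group total = 175 + 931.50 = 1106.50.

1106.50 credits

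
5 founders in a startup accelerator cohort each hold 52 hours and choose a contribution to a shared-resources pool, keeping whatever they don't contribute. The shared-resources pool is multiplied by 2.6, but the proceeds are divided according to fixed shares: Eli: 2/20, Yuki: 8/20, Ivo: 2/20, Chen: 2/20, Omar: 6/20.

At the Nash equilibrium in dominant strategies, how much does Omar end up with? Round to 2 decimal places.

A player with share s gets back 2.6·s per unit contributed, so full contribution is dominant for anyone with s > 1/2.6 = 0.3846 and zero contribution is dominant for anyone below.
The only share above 0.3846 is Yuki's 8/20, contributing 52; the remaining 4 contribute 0. Total contributed: 52.
Omar keeps 52 and receives 2.6 × 52 × 6/20 = 40.56 from the shared-resources pool, for a payoff of 92.56.

92.56 hours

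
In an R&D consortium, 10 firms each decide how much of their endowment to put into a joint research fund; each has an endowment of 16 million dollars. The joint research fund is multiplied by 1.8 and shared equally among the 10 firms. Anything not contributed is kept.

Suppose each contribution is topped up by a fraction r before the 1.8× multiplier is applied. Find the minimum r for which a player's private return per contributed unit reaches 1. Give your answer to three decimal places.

4.556

With matching at rate r, one contributed unit becomes (1 + r) in the joint research fund and returns 1.8 × (1 + r) / 10 to the contributor.
Setting this equal to 1: 1 + r = 10/1.8 = 5.5556.
So the minimum matching rate is r = 5.5556 − 1 = 4.556.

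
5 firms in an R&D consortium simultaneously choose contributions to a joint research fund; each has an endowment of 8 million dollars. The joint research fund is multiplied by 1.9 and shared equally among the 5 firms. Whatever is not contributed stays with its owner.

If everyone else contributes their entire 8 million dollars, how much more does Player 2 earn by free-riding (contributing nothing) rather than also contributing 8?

4.96 million dollars

Switching from a contribution of 8 to 0 lets Player 2 keep an extra 8 million dollars, but lowers the joint research fund by 8, which costs Player 2 their own share of that drop: 1.9/5 × 8 = 3.04.
Net gain = 8 − 3.04 = 4.96. The private return per contributed unit (0.3800) is below 1, so free-riding is indeed the best response regardless of what the others do.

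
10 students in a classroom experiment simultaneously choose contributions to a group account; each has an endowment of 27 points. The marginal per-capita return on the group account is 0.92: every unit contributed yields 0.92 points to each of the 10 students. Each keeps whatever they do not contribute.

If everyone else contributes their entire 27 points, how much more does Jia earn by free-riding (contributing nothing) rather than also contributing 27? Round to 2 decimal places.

Switching from a contribution of 27 to 0 lets Jia keep an extra 27 points, but lowers the group account by 27, which costs Jia their own share of that drop: 0.92 × 27 = 24.84.
Net gain = 27 − 24.84 = 2.16. The private return per contributed unit (0.92) is below 1, so free-riding is indeed the best response regardless of what the others do.

2.16 points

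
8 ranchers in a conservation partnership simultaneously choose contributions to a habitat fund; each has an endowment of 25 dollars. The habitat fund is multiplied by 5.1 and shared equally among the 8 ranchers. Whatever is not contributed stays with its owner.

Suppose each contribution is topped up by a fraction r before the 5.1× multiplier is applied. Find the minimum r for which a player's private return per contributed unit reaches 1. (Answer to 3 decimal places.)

With matching at rate r, one contributed unit becomes (1 + r) in the habitat fund and returns 5.1 × (1 + r) / 8 to the contributor.
Setting this equal to 1: 1 + r = 8/5.1 = 1.5686.
So the minimum matching rate is r = 1.5686 − 1 = 0.569.

0.569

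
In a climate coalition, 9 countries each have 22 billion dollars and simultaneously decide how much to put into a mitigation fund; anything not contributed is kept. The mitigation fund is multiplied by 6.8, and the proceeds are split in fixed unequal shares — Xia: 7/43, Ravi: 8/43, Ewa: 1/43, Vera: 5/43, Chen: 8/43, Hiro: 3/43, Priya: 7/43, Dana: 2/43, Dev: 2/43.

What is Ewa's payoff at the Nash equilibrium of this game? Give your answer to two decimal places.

For player j, contributing a unit is worthwhile iff 6.8 × (j's share) ≥ 1, i.e. iff j's share is at least 0.1471.
Xia, Ravi, Chen and Priya are above the threshold, contributing 22 each; the remaining 5 contribute 0. Total contributed: 88.
Ewa keeps 22 and receives 6.8 × 88 × 1/43 = 13.92 from the mitigation fund, for a payoff of 35.92.

35.92 billion dollars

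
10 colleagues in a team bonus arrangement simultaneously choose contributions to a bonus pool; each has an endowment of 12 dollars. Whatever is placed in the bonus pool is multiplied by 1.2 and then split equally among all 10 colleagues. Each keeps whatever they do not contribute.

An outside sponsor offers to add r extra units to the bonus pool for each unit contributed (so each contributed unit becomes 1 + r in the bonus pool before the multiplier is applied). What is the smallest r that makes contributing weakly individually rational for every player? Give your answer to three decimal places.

With matching at rate r, one contributed unit becomes (1 + r) in the bonus pool and returns 1.2 × (1 + r) / 10 to the contributor.
Setting this equal to 1: 1 + r = 10/1.2 = 8.3333.
So the minimum matching rate is r = 8.3333 − 1 = 7.333.

7.333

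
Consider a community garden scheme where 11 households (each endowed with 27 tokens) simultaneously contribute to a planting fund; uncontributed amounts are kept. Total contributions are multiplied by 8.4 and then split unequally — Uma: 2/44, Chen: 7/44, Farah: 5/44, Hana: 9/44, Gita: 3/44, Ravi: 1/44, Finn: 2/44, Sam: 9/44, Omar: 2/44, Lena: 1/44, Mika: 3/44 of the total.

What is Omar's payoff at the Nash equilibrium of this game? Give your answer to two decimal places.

57.93 tokens

A player with share s gets back 8.4·s per unit contributed, so full contribution is dominant for anyone with s > 1/8.4 = 0.1190 and zero contribution is dominant for anyone below.
Chen, Hana and Sam are above the threshold, contributing 27 each; the remaining 8 contribute 0. Total contributed: 81.
Omar keeps 27 and receives 8.4 × 81 × 2/44 = 30.93 from the planting fund, for a payoff of 57.93.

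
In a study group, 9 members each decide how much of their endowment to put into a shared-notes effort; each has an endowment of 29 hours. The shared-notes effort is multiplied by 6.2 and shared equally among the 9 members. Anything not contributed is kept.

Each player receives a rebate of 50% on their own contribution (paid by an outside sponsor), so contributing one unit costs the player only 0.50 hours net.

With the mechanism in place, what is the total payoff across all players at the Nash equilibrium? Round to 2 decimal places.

With the mechanism, a contributed unit returns (6.2/9) / 0.50 = 1.3778 per unit of net cost to the contributor — now above 1 — so contributing fully is weakly dominant for every player.
At the Nash equilibrium everyone contributes 29. Group total payoff = 9 × (29 × 0.50 + 6.2 × 29) = 1748.70.

1748.70 hours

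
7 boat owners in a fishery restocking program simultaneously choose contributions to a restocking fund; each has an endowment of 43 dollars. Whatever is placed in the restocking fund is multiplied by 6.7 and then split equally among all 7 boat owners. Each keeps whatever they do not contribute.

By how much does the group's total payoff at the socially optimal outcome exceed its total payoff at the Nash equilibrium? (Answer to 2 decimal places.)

1715.70 dollars

Each contributed unit returns 6.7/7 = 0.9571 to its contributor — below 1 — so contributing 0 is dominant for every player. At the Nash equilibrium everyone keeps their 43, and the group total is 7 × 43 = 301.
Each contributed unit returns 6.700 to the group as a whole (0.9571 to each of 7 players), which exceeds 1, so the social optimum is full contribution: group total = 6.700 × 301 = 2016.70.
Efficiency loss = 2016.70 − 301 = 1715.70.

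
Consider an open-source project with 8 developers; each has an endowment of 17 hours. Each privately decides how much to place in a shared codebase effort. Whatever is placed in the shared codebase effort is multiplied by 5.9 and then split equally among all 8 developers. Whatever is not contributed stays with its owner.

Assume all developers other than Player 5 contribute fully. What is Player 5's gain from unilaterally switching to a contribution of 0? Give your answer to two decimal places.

Switching from a contribution of 17 to 0 lets Player 5 keep an extra 17 hours, but lowers the shared codebase effort by 17, which costs Player 5 their own share of that drop: 5.9/8 × 17 = 12.54.
Net gain = 17 − 12.54 = 4.46. The private return per contributed unit (0.7375) is below 1, so free-riding is indeed the best response regardless of what the others do.

4.46 hours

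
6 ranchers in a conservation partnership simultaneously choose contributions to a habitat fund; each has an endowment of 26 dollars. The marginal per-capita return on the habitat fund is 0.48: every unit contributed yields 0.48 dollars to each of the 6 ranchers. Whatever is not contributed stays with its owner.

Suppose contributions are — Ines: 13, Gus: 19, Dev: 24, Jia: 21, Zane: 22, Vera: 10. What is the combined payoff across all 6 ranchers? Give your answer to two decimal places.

Total contributed: 13 + 19 + 24 + 21 + 22 + 10 = 109; total kept: 6 × 26 − 109 = 47.
The habitat fund pays out 0.48 × 6 × 109 = 313.92 in aggregate.
Group total = 47 + 313.92 = 360.92.

360.92 dollars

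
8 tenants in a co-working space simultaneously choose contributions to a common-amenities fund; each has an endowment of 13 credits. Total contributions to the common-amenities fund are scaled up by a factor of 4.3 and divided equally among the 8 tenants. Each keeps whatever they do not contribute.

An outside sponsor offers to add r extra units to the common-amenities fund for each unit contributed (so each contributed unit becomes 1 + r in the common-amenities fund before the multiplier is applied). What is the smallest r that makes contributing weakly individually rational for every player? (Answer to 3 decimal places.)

With matching at rate r, one contributed unit becomes (1 + r) in the common-amenities fund and returns 4.3 × (1 + r) / 8 to the contributor.
Setting this equal to 1: 1 + r = 8/4.3 = 1.8605.
So the minimum matching rate is r = 1.8605 − 1 = 0.860.

0.860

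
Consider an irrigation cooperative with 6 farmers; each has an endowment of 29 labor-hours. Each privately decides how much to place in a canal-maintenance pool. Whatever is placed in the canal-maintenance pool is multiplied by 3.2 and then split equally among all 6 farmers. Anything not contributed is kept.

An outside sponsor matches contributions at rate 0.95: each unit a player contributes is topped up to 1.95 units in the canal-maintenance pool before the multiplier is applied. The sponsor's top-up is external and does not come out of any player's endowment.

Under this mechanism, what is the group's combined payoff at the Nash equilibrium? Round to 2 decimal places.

Under the mechanism each unit contributed yields 3.2 × 1.95 / 6 = 1.0400 back to its contributor per unit of net cost, which exceeds 1, making full contribution the dominant choice for everyone.
At the Nash equilibrium everyone contributes 29. Group total payoff = 3.2 × 1.95 × 174 = 1085.76.

1085.76 labor-hours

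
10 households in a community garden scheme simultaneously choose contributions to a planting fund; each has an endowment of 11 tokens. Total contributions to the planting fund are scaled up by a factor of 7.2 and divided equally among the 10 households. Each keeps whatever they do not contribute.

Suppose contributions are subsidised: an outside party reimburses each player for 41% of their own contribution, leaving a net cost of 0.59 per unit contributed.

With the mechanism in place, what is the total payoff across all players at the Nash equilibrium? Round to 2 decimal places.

837.10 tokens

With the mechanism, a contributed unit returns (7.2/10) / 0.59 = 1.2203 per unit of net cost to the contributor — now above 1 — so contributing fully is weakly dominant for every player.
At the Nash equilibrium everyone contributes 11. Group total payoff = 10 × (11 × 0.41 + 7.2 × 11) = 837.10.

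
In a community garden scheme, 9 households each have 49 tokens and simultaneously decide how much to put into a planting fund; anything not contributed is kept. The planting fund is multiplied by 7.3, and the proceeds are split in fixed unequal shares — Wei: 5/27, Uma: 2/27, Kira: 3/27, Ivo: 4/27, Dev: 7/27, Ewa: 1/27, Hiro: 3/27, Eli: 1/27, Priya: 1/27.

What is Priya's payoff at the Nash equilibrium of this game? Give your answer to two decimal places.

88.74 tokens

For player j, contributing a unit is worthwhile iff 7.3 × (j's share) ≥ 1, i.e. iff j's share is at least 0.1370.
Wei, Ivo and Dev are above the threshold, contributing 49 each; the remaining 6 contribute 0. Total contributed: 147.
Priya keeps 49 and receives 7.3 × 147 × 1/27 = 39.74 from the planting fund, for a payoff of 88.74.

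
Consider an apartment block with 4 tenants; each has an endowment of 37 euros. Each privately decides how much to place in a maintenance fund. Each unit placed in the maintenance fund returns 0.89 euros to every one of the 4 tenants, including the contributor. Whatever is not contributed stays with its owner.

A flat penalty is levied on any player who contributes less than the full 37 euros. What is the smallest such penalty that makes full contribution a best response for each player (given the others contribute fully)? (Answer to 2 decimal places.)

Given the others contribute fully, the best deviation is to contribute 0 (any partial contribution still incurs the fine and gives up units whose private return 0.89 is below 1).
Deviating from 37 to 0 saves 37 euros but forfeits the deviator's share of the drop in the maintenance fund: 0.89 × 37 = 32.93.
So the deviation gain is 37 − 32.93 = 4.07, and the fine must be at least 4.07 euros to wipe it out.

4.07 euros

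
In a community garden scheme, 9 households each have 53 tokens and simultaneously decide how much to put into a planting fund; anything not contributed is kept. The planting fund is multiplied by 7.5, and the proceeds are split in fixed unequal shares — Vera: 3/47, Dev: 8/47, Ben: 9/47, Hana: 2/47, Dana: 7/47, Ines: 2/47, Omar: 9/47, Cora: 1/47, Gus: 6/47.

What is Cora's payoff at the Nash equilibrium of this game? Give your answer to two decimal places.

86.83 tokens

For player j, contributing a unit is worthwhile iff 7.5 × (j's share) ≥ 1, i.e. iff j's share is at least 0.1333.
The shares above 0.1333 belong to Dev, Ben, Dana and Omar, contributing 53 each; the remaining 5 contribute 0. Total contributed: 212.
Cora keeps 53 and receives 7.5 × 212 × 1/47 = 33.83 from the planting fund, for a payoff of 86.83.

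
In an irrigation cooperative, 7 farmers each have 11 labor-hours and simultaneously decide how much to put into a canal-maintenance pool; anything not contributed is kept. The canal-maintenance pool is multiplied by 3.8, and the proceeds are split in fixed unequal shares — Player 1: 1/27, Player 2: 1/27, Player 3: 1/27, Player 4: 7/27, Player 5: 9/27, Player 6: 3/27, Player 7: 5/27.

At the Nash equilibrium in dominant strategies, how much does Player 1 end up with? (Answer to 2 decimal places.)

12.55 labor-hours

A player with share s gets back 3.8·s per unit contributed, so full contribution is dominant for anyone with s > 1/3.8 = 0.2632 and zero contribution is dominant for anyone below.
Only Player 5 (9/27) clears that bar, contributing 11; the remaining 6 contribute 0. Total contributed: 11.
Player 1 keeps 11 and receives 3.8 × 11 × 1/27 = 1.55 from the canal-maintenance pool, for a payoff of 12.55.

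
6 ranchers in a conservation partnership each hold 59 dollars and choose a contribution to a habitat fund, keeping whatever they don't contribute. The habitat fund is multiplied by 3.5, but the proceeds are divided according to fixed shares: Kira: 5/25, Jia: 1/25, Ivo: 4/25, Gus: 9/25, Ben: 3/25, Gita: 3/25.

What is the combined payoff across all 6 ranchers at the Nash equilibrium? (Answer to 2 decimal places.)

For player j, contributing a unit is worthwhile iff 3.5 × (j's share) ≥ 1, i.e. iff j's share is at least 0.2857.
Gus alone (share 9/25) is above the threshold, contributing 59; the remaining 5 contribute 0. Total contributed: 59.
The habitat fund pays out 3.5 × 59 = 206.50 in total (split across the unequal shares, but the aggregate is all that matters for the group sum).
The 5 free-riders keep 59 each, adding 295. Group total = 295 + 206.50 = 501.50.

501.50 dollars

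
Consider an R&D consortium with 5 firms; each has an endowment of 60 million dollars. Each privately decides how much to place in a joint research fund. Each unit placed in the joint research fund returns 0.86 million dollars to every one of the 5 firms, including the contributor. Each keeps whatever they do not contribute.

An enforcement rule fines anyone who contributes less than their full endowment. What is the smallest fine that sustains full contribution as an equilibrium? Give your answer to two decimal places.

8.40 million dollars

Given the others contribute fully, the best deviation is to contribute 0 (any partial contribution still incurs the fine and gives up units whose private return 0.86 is below 1).
Deviating from 60 to 0 saves 60 million dollars but forfeits the deviator's share of the drop in the joint research fund: 0.86 × 60 = 51.60.
So the deviation gain is 60 − 51.60 = 8.40, and the fine must be at least 8.40 million dollars to wipe it out.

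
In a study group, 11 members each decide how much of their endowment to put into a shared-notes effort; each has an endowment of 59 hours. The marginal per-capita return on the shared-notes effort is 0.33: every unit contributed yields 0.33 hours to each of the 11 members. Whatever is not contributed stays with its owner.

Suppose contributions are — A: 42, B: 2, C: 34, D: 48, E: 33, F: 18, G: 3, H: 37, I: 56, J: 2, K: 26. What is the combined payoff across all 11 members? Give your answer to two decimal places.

Total contributed: 42 + 2 + 34 + 48 + 33 + 18 + 3 + 37 + 56 + 2 + 26 = 301; total kept: 11 × 59 − 301 = 348.
The shared-notes effort pays out 0.33 × 11 × 301 = 1092.63 in aggregate.
Group total = 348 + 1092.63 = 1440.63.

1440.63 hours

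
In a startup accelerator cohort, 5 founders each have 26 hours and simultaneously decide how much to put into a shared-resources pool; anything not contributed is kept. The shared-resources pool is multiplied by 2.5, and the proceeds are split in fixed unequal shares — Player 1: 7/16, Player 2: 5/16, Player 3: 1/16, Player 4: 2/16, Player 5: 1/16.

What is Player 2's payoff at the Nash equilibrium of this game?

A player with share s gets back 2.5·s per unit contributed, so full contribution is dominant for anyone with s > 1/2.5 = 0.4000 and zero contribution is dominant for anyone below.
Player 1 alone (share 7/16) is above the threshold, contributing 26; the remaining 4 contribute 0. Total contributed: 26.
Player 2 keeps 26 and receives 2.5 × 26 × 5/16 = 20.31 from the shared-resources pool, for a payoff of 46.31.

46.31 hours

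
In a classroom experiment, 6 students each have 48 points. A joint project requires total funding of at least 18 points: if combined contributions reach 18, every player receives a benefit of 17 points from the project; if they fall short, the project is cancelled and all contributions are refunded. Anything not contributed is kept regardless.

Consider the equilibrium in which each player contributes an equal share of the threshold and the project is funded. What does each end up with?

62 points

Equal share of the threshold: 18/6 = 3.
At this profile no one gains by cutting their contribution: any cut drops the total below 18, the project is cancelled, contributions are refunded, and the deviator ends with 48, which is less than 48 − 3 + 17 = 62. Contributing more than 3 just wastes the excess. So contributing exactly 3 is a best response.
Each player's payoff: 48 − 3 + 17 = 62.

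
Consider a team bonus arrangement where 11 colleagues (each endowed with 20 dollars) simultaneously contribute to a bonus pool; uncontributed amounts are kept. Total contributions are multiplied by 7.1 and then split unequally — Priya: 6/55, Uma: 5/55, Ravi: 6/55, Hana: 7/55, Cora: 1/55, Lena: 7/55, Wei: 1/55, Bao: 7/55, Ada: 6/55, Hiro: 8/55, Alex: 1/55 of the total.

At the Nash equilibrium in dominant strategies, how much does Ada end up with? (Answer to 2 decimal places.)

35.49 dollars

A player with share s gets back 7.1·s per unit contributed, so full contribution is dominant for anyone with s > 1/7.1 = 0.1408 and zero contribution is dominant for anyone below.
The only share above 0.1408 is Hiro's 8/55, contributing 20; the remaining 10 contribute 0. Total contributed: 20.
Ada keeps 20 and receives 7.1 × 20 × 6/55 = 15.49 from the bonus pool, for a payoff of 35.49.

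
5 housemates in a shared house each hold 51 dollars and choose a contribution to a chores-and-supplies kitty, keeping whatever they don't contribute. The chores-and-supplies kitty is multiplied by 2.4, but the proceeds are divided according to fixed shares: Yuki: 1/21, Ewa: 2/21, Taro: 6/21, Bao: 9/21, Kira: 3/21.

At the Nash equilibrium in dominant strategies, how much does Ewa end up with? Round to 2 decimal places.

Each unit j contributes comes back to j as 2.4 × (j's share), so j prefers to contribute only if that share exceeds 1/2.4 = 0.4167; otherwise keeping the unit dominates.
The only share above 0.4167 is Bao's 9/21, contributing 51; the remaining 4 contribute 0. Total contributed: 51.
Ewa keeps 51 and receives 2.4 × 51 × 2/21 = 11.66 from the chores-and-supplies kitty, for a payoff of 62.66.

62.66 dollars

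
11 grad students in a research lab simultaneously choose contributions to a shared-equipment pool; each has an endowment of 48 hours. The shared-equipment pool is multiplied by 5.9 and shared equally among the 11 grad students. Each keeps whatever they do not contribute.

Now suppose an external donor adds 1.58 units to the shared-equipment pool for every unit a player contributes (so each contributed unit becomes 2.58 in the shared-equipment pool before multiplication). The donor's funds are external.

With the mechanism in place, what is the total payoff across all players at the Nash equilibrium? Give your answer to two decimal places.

8037.22 hours

With the mechanism, a contributed unit returns 5.9 × 2.58 / 11 = 1.3838 per unit of net cost to the contributor — now above 1 — so contributing fully is weakly dominant for every player.
So the Nash equilibrium is full contribution by all 11; the group earns 5.9 × 2.58 × 528 = 8037.22.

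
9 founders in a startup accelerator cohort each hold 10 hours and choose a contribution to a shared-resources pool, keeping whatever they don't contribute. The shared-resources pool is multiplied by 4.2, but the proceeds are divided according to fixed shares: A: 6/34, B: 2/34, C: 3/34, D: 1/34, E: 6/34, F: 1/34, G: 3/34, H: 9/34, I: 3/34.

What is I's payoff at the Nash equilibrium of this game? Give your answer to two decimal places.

Each unit j contributes comes back to j as 4.2 × (j's share), so j prefers to contribute only if that share exceeds 1/4.2 = 0.2381; otherwise keeping the unit dominates.
The only share above 0.2381 is H's 9/34, contributing 10; the remaining 8 contribute 0. Total contributed: 10.
I keeps 10 and receives 4.2 × 10 × 3/34 = 3.71 from the shared-resources pool, for a payoff of 13.71.

13.71 hours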